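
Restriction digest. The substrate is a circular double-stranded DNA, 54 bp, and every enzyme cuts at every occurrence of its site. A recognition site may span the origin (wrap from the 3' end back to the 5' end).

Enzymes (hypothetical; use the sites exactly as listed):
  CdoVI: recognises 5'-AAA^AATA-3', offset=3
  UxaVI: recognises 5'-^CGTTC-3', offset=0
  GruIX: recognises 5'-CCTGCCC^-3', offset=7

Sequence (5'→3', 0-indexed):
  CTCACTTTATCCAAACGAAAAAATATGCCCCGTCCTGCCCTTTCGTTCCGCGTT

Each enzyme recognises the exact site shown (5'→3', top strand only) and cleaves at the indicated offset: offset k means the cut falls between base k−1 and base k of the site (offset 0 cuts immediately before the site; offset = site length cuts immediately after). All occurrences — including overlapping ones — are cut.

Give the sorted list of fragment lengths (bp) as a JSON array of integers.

Scan for sites:
  CdoVI (AAAAATA, off=3): starts [18] → cuts [21]
  UxaVI (CGTTC, off=0): starts [43, 50] → cuts [43, 50]
  GruIX (CCTGCCC, off=7): starts [33] → cuts [40]

All cut coordinates (distinct, sorted): [21, 40, 43, 50]

Fragments:
  21→40: 19 bp
  40→43: 3 bp
  43→50: 7 bp
  50→21 (wrap): 54-50+21 = 25 bp

[3,7,19,25]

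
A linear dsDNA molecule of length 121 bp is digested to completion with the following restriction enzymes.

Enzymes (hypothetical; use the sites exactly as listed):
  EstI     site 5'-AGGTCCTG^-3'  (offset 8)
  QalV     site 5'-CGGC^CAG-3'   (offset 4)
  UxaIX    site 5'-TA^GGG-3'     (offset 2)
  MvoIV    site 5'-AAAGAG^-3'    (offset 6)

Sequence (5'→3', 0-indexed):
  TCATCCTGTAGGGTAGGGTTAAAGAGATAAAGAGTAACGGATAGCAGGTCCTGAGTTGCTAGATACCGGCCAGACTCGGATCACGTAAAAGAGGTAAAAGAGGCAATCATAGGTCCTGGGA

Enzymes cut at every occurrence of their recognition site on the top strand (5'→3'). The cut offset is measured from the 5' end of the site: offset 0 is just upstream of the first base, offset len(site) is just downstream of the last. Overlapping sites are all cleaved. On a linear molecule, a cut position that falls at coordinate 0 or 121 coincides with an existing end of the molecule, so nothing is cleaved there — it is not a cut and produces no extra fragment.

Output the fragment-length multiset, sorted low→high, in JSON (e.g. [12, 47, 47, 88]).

Site scan:
  EstI (AGGTCCTG, off=8): starts [45, 110] → cuts [53, 118]
  QalV (CGGCCAG, off=4): starts [66] → cuts [70]
  UxaIX (TAGGG, off=2): starts [8, 13] → cuts [10, 15]
  MvoIV (AAAGAG, off=6): starts [20, 28, 87, 96] → cuts [26, 34, 93, 102]

Pooled cuts: [10, 15, 26, 34, 53, 70, 93, 102, 118]

Fragments:
  [0,10): 10 bp
  [10,15): 5 bp
  [15,26): 11 bp
  [26,34): 8 bp
  [34,53): 19 bp
  [53,70): 17 bp
  [70,93): 23 bp
  [93,102): 9 bp
  [102,118): 16 bp
  [118,121): 3 bp

[3,5,8,9,10,11,16,17,19,23]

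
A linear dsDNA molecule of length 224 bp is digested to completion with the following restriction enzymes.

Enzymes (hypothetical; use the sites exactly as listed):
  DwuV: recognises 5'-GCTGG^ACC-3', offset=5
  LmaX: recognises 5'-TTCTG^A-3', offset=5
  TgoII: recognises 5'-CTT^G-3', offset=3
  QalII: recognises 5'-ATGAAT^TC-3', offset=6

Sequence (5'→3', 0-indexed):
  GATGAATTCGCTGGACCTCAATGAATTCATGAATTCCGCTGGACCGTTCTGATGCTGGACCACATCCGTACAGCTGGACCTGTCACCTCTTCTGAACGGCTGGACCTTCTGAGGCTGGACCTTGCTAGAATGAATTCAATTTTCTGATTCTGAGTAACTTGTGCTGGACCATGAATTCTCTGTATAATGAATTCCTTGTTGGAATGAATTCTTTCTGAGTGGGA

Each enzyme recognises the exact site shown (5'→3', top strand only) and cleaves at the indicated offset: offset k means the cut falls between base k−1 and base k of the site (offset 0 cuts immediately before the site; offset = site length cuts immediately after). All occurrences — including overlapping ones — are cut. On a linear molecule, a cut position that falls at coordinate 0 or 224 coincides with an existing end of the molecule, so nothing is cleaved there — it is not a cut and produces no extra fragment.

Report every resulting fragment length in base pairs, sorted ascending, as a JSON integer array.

Site scan:
  DwuV GCTGGACC/5: at [9, 37, 53, 72, 98, 113, 162] ⇒ [14, 42, 58, 77, 103, 118, 167]
  LmaX TTCTGA/5: at [46, 89, 106, 141, 147, 212] ⇒ [51, 94, 111, 146, 152, 217]
  TgoII CTTG/3: at [120, 157, 194] ⇒ [123, 160, 197]
  QalII ATGAATTC/6: at [1, 20, 28, 129, 170, 186, 203] ⇒ [7, 26, 34, 135, 176, 192, 209]

All cut coordinates (distinct, sorted): [7, 14, 26, 34, 42, 51, 58, 77, 94, 103, 111, 118, 123, 135, 146, 152, 160, 167, 176, 192, 197, 209, 217]

Fragment lengths:
  [0,7): 7 bp
  [7,14): 7 bp
  [14,26): 12 bp
  [26,34): 8 bp
  [34,42): 8 bp
  [42,51): 9 bp
  [51,58): 7 bp
  [58,77): 19 bp
  [77,94): 17 bp
  [94,103): 9 bp
  [103,111): 8 bp
  [111,118): 7 bp
  [118,123): 5 bp
  [123,135): 12 bp
  [135,146): 11 bp
  [146,152): 6 bp
  [152,160): 8 bp
  [160,167): 7 bp
  [167,176): 9 bp
  [176,192): 16 bp
  [192,197): 5 bp
  [197,209): 12 bp
  [209,217): 8 bp
  [217,224): 7 bp

[5,5,6,7,7,7,7,7,7,8,8,8,8,8,9,9,9,11,12,12,12,16,17,19]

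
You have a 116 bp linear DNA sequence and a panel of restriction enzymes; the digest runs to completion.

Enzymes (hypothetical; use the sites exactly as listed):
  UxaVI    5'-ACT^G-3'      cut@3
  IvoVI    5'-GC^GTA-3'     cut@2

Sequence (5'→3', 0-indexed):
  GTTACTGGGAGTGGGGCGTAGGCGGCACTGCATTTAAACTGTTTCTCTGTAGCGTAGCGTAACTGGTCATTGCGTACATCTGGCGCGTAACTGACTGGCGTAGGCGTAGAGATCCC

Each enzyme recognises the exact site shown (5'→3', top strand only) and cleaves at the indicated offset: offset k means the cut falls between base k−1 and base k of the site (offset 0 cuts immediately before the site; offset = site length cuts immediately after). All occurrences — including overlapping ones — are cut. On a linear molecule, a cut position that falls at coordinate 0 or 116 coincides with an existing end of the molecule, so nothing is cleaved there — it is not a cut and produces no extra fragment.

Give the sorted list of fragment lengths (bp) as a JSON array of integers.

Per-enzyme occurrences:
  UxaVI ACTG/3: at [3, 26, 37, 61, 89, 93] ⇒ [6, 29, 40, 64, 92, 96]
  IvoVI GCGTA/2: at [15, 51, 56, 71, 84, 97, 103] ⇒ [17, 53, 58, 73, 86, 99, 105]

All cut coordinates (distinct, sorted): [6, 17, 29, 40, 53, 58, 64, 73, 86, 92, 96, 99, 105]

Fragment lengths:
  [0,6): 6 bp
  [6,17): 11 bp
  [17,29): 12 bp
  [29,40): 11 bp
  [40,53): 13 bp
  [53,58): 5 bp
  [58,64): 6 bp
  [64,73): 9 bp
  [73,86): 13 bp
  [86,92): 6 bp
  [92,96): 4 bp
  [96,99): 3 bp
  [99,105): 6 bp
  [105,116): 11 bp

[3,4,5,6,6,6,6,9,11,11,11,12,13,13]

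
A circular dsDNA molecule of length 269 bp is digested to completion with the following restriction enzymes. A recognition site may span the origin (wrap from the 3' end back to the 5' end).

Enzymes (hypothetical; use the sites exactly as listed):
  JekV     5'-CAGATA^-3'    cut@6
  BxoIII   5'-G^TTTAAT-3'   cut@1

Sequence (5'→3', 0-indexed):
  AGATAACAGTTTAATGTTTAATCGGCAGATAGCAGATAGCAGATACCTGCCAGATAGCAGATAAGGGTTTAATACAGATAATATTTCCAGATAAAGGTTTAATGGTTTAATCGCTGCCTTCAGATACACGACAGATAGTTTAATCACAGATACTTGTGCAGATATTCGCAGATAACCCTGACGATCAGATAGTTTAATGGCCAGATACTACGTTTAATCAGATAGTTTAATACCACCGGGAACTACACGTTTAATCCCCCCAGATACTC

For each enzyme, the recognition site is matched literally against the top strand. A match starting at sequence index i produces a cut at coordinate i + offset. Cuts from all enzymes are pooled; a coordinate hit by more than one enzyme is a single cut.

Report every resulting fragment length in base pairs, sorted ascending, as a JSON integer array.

Site scan:
  JekV (CAGATA, off=6): starts [25, 32, 39, 50, 57, 74, 87, 120, 131, 146, 158, 168, 185, 201, 218, 260, 268] → cuts [5, 31, 38, 45, 56, 63, 80, 93, 126, 137, 152, 164, 174, 191, 207, 224, 266]
  BxoIII (GTTTAAT, off=1): starts [8, 15, 66, 96, 104, 137, 191, 211, 224, 248] → cuts [9, 16, 67, 97, 105, 138, 192, 212, 225, 249]

Pooled cuts: [5, 9, 16, 31, 38, 45, 56, 63, 67, 80, 93, 97, 105, 126, 137, 138, 152, 164, 174, 191, 192, 207, 212, 224, 225, 249, 266]

Fragments:
  5→9: 4 bp
  9→16: 7 bp
  16→31: 15 bp
  31→38: 7 bp
  38→45: 7 bp
  45→56: 11 bp
  56→63: 7 bp
  63→67: 4 bp
  67→80: 13 bp
  80→93: 13 bp
  93→97: 4 bp
  97→105: 8 bp
  105→126: 21 bp
  126→137: 11 bp
  137→138: 1 bp
  138→152: 14 bp
  152→164: 12 bp
  164→174: 10 bp
  174→191: 17 bp
  191→192: 1 bp
  192→207: 15 bp
  207→212: 5 bp
  212→224: 12 bp
  224→225: 1 bp
  225→249: 24 bp
  249→266: 17 bp
  266→5 (wrap): 269-266+5 = 8 bp

[1,1,1,4,4,4,5,7,7,7,7,8,8,10,11,11,12,12,13,13,14,15,15,17,17,21,24]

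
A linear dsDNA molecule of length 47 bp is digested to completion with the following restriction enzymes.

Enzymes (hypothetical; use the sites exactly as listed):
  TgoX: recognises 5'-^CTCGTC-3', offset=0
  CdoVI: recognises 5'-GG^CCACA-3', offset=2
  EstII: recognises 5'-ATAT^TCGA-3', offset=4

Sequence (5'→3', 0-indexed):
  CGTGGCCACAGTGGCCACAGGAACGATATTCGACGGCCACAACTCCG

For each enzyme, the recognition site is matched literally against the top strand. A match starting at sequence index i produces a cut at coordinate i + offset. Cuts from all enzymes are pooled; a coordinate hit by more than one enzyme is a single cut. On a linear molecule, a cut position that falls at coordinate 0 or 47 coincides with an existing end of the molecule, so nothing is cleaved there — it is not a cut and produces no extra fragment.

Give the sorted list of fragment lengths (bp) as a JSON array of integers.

[5,7,9,11,15]

Per-enzyme occurrences:
  TgoX (CTCGTC, off=0): no sites
  CdoVI GGCCACA/2: at [3, 12, 34] ⇒ [5, 14, 36]
  EstII ATATTCGA/4: at [25] ⇒ [29]

Pooled cuts: [5, 14, 29, 36]

Fragment lengths:
  [0,5): 5 bp
  [5,14): 9 bp
  [14,29): 15 bp
  [29,36): 7 bp
  [36,47): 11 bp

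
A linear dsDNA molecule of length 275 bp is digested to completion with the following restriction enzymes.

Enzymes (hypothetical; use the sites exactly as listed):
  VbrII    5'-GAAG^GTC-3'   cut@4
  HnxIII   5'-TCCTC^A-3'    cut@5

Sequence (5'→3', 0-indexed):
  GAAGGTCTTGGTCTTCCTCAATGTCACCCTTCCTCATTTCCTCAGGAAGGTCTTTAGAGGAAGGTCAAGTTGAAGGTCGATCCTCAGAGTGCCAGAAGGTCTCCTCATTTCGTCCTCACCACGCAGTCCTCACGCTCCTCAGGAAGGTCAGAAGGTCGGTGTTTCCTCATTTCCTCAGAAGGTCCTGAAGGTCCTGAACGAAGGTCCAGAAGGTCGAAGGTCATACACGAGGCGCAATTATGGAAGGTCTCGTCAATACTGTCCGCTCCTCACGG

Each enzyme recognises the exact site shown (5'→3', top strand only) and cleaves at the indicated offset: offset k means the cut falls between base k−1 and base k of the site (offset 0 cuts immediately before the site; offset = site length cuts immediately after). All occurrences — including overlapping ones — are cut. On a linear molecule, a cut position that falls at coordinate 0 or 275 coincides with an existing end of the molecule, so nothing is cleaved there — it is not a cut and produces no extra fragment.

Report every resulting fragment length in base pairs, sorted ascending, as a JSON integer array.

Site scan:
  VbrII GAAGGTC/4: at [0, 45, 59, 71, 94, 142, 150, 177, 186, 199, 208, 215, 242] ⇒ [4, 49, 63, 75, 98, 146, 154, 181, 190, 203, 212, 219, 246]
  HnxIII TCCTCA/5: at [14, 30, 38, 80, 101, 112, 126, 135, 163, 171, 266] ⇒ [19, 35, 43, 85, 106, 117, 131, 140, 168, 176, 271]

All cut coordinates (distinct, sorted): [4, 19, 35, 43, 49, 63, 75, 85, 98, 106, 117, 131, 140, 146, 154, 168, 176, 181, 190, 203, 212, 219, 246, 271]

Fragments:
  [0,4): 4 bp
  [4,19): 15 bp
  [19,35): 16 bp
  [35,43): 8 bp
  [43,49): 6 bp
  [49,63): 14 bp
  [63,75): 12 bp
  [75,85): 10 bp
  [85,98): 13 bp
  [98,106): 8 bp
  [106,117): 11 bp
  [117,131): 14 bp
  [131,140): 9 bp
  [140,146): 6 bp
  [146,154): 8 bp
  [154,168): 14 bp
  [168,176): 8 bp
  [176,181): 5 bp
  [181,190): 9 bp
  [190,203): 13 bp
  [203,212): 9 bp
  [212,219): 7 bp
  [219,246): 27 bp
  [246,271): 25 bp
  [271,275): 4 bp

[4,4,5,6,6,7,8,8,8,8,9,9,9,10,11,12,13,13,14,14,14,15,16,25,27]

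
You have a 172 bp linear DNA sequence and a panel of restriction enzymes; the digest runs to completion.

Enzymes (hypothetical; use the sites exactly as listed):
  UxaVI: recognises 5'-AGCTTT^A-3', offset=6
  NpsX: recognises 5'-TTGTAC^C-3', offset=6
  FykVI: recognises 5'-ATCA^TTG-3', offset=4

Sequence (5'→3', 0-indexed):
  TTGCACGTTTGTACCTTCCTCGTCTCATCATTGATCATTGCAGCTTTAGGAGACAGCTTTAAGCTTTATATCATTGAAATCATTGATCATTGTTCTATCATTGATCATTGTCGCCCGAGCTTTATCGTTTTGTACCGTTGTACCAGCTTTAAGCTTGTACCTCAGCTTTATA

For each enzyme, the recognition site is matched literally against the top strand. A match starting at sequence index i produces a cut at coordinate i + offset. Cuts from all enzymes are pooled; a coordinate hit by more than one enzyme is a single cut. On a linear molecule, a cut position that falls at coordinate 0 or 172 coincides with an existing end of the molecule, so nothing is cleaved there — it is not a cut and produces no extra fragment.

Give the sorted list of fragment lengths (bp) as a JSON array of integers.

Scan for sites:
  UxaVI (AGCTTTA, off=6): starts [41, 54, 61, 117, 144, 163] → cuts [47, 60, 67, 123, 150, 169]
  NpsX (TTGTACC, off=6): starts [8, 129, 137, 154] → cuts [14, 135, 143, 160]
  FykVI (ATCATTG, off=4): starts [26, 33, 69, 78, 85, 96, 103] → cuts [30, 37, 73, 82, 89, 100, 107]

Pooled cuts: [14, 30, 37, 47, 60, 67, 73, 82, 89, 100, 107, 123, 135, 143, 150, 160, 169]

Fragment lengths:
  [0,14): 14 bp
  [14,30): 16 bp
  [30,37): 7 bp
  [37,47): 10 bp
  [47,60): 13 bp
  [60,67): 7 bp
  [67,73): 6 bp
  [73,82): 9 bp
  [82,89): 7 bp
  [89,100): 11 bp
  [100,107): 7 bp
  [107,123): 16 bp
  [123,135): 12 bp
  [135,143): 8 bp
  [143,150): 7 bp
  [150,160): 10 bp
  [160,169): 9 bp
  [169,172): 3 bp

[3,6,7,7,7,7,7,8,9,9,10,10,11,12,13,14,16,16]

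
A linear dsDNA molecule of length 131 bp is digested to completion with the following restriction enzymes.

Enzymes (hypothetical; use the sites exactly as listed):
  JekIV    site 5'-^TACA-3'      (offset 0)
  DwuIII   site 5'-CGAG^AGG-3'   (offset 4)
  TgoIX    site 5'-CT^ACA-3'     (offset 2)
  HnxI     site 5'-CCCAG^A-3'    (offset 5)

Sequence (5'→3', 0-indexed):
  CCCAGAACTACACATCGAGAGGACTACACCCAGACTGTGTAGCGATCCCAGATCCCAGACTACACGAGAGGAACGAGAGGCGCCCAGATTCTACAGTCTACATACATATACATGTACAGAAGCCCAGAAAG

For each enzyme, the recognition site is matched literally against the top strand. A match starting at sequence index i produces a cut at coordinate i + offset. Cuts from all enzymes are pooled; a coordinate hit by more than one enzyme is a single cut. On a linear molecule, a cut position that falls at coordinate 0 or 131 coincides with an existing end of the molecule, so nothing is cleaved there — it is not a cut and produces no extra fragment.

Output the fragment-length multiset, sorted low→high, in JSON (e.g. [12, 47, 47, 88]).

Site scan:
  JekIV TACA/0: at [8, 24, 60, 91, 98, 102, 108, 114] ⇒ [8, 24, 60, 91, 98, 102, 108, 114]
  DwuIII CGAGAGG/4: at [15, 64, 73] ⇒ [19, 68, 77]
  TgoIX CTACA/2: at [7, 23, 59, 90, 97] ⇒ [9, 25, 61, 92, 99]
  HnxI CCCAGA/5: at [0, 28, 46, 53, 82, 122] ⇒ [5, 33, 51, 58, 87, 127]

Pooled cuts: [5, 8, 9, 19, 24, 25, 33, 51, 58, 60, 61, 68, 77, 87, 91, 92, 98, 99, 102, 108, 114, 127]

Fragments:
  [0,5): 5 bp
  [5,8): 3 bp
  [8,9): 1 bp
  [9,19): 10 bp
  [19,24): 5 bp
  [24,25): 1 bp
  [25,33): 8 bp
  [33,51): 18 bp
  [51,58): 7 bp
  [58,60): 2 bp
  [60,61): 1 bp
  [61,68): 7 bp
  [68,77): 9 bp
  [77,87): 10 bp
  [87,91): 4 bp
  [91,92): 1 bp
  [92,98): 6 bp
  [98,99): 1 bp
  [99,102): 3 bp
  [102,108): 6 bp
  [108,114): 6 bp
  [114,127): 13 bp
  [127,131): 4 bp

[1,1,1,1,1,2,3,3,4,4,5,5,6,6,6,7,7,8,9,10,10,13,18]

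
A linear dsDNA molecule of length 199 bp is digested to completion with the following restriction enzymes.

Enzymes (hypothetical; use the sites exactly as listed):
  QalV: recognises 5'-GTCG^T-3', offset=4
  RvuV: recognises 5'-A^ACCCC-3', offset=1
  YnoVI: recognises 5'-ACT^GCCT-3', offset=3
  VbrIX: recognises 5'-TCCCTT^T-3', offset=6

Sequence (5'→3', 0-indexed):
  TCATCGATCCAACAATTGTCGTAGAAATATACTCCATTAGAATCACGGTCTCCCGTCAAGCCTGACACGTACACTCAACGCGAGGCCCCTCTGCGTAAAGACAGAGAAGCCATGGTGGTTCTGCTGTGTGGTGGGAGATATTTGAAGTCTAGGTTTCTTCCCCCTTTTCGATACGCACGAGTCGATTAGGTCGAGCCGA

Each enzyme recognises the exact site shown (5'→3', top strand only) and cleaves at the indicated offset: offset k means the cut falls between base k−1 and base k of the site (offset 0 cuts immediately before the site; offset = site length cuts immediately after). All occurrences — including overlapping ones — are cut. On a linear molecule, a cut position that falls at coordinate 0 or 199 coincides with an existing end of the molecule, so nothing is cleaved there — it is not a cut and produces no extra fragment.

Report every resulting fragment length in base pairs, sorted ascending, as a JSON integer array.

Scan for sites:
  QalV GTCGT/4: at [17] ⇒ [21]
  RvuV (AACCCC, off=1): no sites
  YnoVI (ACTGCCT, off=3): no sites
  VbrIX (TCCCTTT, off=6): no sites

All cut coordinates (distinct, sorted): [21]

Fragments:
  [0,21): 21 bp
  [21,199): 178 bp

[21,178]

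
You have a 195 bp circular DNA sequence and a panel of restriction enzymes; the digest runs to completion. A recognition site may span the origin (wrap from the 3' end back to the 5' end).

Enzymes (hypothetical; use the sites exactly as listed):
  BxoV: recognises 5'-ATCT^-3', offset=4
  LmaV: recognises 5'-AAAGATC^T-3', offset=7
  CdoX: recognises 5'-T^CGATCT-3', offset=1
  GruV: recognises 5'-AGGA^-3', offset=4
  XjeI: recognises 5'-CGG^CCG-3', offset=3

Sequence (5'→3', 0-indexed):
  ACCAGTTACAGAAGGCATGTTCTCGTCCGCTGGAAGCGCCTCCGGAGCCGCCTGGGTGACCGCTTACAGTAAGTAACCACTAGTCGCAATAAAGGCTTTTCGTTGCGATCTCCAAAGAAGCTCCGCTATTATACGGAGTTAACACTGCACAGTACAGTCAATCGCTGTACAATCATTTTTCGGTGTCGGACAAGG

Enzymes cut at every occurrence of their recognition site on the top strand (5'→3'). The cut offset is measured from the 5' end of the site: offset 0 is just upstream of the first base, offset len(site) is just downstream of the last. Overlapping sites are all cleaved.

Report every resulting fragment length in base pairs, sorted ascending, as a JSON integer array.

Site scan:
  BxoV (ATCT, off=4): starts [107] → cuts [111]
  LmaV (AAAGATCT, off=7): no sites
  CdoX (TCGATCT, off=1): no sites
  GruV (AGGA, off=4): starts [192] → cuts [1]
  XjeI (CGGCCG, off=3): no sites

All cut coordinates (distinct, sorted): [1, 111]

Fragment lengths:
  1→111: 110 bp
  111→1 (wrap): 195-111+1 = 85 bp

[85,110]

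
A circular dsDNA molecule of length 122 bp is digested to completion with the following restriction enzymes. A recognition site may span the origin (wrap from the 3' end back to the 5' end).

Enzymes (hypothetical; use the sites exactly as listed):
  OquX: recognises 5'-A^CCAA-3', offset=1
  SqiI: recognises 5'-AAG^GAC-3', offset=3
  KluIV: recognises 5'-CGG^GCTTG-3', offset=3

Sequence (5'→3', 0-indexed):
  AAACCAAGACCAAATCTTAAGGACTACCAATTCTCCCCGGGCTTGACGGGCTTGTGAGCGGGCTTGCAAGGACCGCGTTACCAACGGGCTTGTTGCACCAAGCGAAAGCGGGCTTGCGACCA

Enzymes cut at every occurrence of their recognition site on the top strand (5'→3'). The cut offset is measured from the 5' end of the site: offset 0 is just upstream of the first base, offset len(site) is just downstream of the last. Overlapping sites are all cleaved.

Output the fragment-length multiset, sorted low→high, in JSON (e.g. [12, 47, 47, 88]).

Scan for sites:
  OquX (ACCAA, off=1): starts [2, 8, 25, 79, 96, 118] → cuts [3, 9, 26, 80, 97, 119]
  SqiI (AAGGAC, off=3): starts [18, 67] → cuts [21, 70]
  KluIV (CGGGCTTG, off=3): starts [37, 46, 58, 84, 108] → cuts [40, 49, 61, 87, 111]

All cut coordinates (distinct, sorted): [3, 9, 21, 26, 40, 49, 61, 70, 80, 87, 97, 111, 119]

Fragment lengths:
  3→9: 6 bp
  9→21: 12 bp
  21→26: 5 bp
  26→40: 14 bp
  40→49: 9 bp
  49→61: 12 bp
  61→70: 9 bp
  70→80: 10 bp
  80→87: 7 bp
  87→97: 10 bp
  97→111: 14 bp
  111→119: 8 bp
  119→3 (wrap): 122-119+3 = 6 bp

[5,6,6,7,8,9,9,10,10,12,12,14,14]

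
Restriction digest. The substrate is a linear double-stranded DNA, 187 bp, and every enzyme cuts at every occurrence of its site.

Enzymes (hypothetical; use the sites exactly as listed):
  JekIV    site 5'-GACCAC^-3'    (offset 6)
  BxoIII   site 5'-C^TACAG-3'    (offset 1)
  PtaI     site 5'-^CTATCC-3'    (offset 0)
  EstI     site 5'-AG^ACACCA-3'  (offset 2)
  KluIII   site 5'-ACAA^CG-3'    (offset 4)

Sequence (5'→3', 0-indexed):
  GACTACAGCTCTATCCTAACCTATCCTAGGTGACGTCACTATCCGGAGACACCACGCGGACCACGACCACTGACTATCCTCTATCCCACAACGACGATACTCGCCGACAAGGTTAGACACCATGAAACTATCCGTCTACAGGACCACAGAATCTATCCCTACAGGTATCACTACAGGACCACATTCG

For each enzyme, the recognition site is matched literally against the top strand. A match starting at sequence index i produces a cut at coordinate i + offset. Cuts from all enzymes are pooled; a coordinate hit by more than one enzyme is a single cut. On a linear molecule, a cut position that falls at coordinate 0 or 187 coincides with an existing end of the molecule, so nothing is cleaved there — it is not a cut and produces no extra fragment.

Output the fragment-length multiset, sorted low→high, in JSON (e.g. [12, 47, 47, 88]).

[3,3,5,5,6,7,7,7,9,10,10,11,11,11,11,12,16,18,25]

Site scan:
  JekIV GACCAC/6: at [58, 64, 141, 176] ⇒ [64, 70, 147, 182]
  BxoIII CTACAG/1: at [2, 135, 158, 170] ⇒ [3, 136, 159, 171]
  PtaI CTATCC/0: at [10, 20, 38, 73, 80, 127, 152] ⇒ [10, 20, 38, 73, 80, 127, 152]
  EstI AGACACCA/2: at [46, 114] ⇒ [48, 116]
  KluIII ACAACG/4: at [87] ⇒ [91]

Pooled cuts: [3, 10, 20, 38, 48, 64, 70, 73, 80, 91, 116, 127, 136, 147, 152, 159, 171, 182]

Fragments:
  [0,3): 3 bp
  [3,10): 7 bp
  [10,20): 10 bp
  [20,38): 18 bp
  [38,48): 10 bp
  [48,64): 16 bp
  [64,70): 6 bp
  [70,73): 3 bp
  [73,80): 7 bp
  [80,91): 11 bp
  [91,116): 25 bp
  [116,127): 11 bp
  [127,136): 9 bp
  [136,147): 11 bp
  [147,152): 5 bp
  [152,159): 7 bp
  [159,171): 12 bp
  [171,182): 11 bp
  [182,187): 5 bp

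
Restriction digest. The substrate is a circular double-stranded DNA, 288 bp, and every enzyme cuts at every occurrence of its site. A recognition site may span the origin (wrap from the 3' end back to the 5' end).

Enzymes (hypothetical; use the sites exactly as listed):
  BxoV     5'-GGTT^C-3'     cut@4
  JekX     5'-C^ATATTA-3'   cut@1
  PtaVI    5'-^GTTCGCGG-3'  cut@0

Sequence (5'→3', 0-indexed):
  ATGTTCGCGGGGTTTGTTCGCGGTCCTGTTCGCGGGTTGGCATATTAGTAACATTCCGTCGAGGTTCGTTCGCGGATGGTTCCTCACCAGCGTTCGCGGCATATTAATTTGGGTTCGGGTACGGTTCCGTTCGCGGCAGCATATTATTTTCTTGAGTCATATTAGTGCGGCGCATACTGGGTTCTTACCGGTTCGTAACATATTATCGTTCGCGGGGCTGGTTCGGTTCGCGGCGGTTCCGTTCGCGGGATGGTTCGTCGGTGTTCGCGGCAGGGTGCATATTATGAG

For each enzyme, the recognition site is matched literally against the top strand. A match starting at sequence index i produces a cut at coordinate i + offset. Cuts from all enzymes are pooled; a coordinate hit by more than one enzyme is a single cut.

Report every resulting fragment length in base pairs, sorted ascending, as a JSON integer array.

[1,2,2,2,3,6,7,8,9,10,10,10,11,12,12,12,13,14,14,15,15,16,16,18,25,25]

Site scan:
  BxoV GGTTC/4: at [62, 77, 111, 122, 179, 189, 219, 224, 234, 251] ⇒ [66, 81, 115, 126, 183, 193, 223, 228, 238, 255]
  JekX CATATTA/1: at [40, 99, 139, 157, 198, 277] ⇒ [41, 100, 140, 158, 199, 278]
  PtaVI GTTCGCGG/0: at [2, 15, 27, 67, 91, 128, 207, 225, 240, 262] ⇒ [2, 15, 27, 67, 91, 128, 207, 225, 240, 262]

All cut coordinates (distinct, sorted): [2, 15, 27, 41, 66, 67, 81, 91, 100, 115, 126, 128, 140, 158, 183, 193, 199, 207, 223, 225, 228, 238, 240, 255, 262, 278]

Fragment lengths:
  2→15: 13 bp
  15→27: 12 bp
  27→41: 14 bp
  41→66: 25 bp
  66→67: 1 bp
  67→81: 14 bp
  81→91: 10 bp
  91→100: 9 bp
  100→115: 15 bp
  115→126: 11 bp
  126→128: 2 bp
  128→140: 12 bp
  140→158: 18 bp
  158→183: 25 bp
  183→193: 10 bp
  193→199: 6 bp
  199→207: 8 bp
  207→223: 16 bp
  223→225: 2 bp
  225→228: 3 bp
  228→238: 10 bp
  238→240: 2 bp
  240→255: 15 bp
  255→262: 7 bp
  262→278: 16 bp
  278→2 (wrap): 288-278+2 = 12 bp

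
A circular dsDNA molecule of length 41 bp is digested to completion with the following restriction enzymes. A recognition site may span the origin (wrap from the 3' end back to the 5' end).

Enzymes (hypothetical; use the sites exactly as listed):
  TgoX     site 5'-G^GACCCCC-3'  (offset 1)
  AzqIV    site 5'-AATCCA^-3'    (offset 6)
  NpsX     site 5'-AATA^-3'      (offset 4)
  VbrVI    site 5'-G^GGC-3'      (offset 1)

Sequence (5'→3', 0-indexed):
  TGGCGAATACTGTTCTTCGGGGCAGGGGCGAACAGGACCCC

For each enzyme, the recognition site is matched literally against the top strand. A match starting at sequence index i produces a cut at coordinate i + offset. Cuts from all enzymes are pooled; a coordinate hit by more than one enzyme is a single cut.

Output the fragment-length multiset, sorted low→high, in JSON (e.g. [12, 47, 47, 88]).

[6,11,24]

Scan for sites:
  TgoX (GGACCCCC, off=1): no sites
  AzqIV (AATCCA, off=6): no sites
  NpsX (AATA, off=4): starts [5] → cuts [9]
  VbrVI (GGGC, off=1): starts [19, 25] → cuts [20, 26]

All cut coordinates (distinct, sorted): [9, 20, 26]

Fragments:
  9→20: 11 bp
  20→26: 6 bp
  26→9 (wrap): 41-26+9 = 24 bp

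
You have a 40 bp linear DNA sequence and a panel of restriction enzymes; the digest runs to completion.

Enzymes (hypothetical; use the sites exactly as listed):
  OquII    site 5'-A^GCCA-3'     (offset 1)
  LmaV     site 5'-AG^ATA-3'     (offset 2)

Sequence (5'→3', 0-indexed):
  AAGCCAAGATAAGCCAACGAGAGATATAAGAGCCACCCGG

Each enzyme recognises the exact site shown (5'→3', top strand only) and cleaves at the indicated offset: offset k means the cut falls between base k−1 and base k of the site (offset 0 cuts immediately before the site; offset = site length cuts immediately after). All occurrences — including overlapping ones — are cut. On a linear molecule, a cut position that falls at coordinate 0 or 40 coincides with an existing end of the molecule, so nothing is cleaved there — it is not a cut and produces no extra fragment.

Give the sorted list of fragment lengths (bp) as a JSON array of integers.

[2,4,6,8,9,11]

Per-enzyme occurrences:
  OquII AGCCA/1: at [1, 11, 30] ⇒ [2, 12, 31]
  LmaV AGATA/2: at [6, 21] ⇒ [8, 23]

Pooled cuts: [2, 8, 12, 23, 31]

Fragment lengths:
  [0,2): 2 bp
  [2,8): 6 bp
  [8,12): 4 bp
  [12,23): 11 bp
  [23,31): 8 bp
  [31,40): 9 bp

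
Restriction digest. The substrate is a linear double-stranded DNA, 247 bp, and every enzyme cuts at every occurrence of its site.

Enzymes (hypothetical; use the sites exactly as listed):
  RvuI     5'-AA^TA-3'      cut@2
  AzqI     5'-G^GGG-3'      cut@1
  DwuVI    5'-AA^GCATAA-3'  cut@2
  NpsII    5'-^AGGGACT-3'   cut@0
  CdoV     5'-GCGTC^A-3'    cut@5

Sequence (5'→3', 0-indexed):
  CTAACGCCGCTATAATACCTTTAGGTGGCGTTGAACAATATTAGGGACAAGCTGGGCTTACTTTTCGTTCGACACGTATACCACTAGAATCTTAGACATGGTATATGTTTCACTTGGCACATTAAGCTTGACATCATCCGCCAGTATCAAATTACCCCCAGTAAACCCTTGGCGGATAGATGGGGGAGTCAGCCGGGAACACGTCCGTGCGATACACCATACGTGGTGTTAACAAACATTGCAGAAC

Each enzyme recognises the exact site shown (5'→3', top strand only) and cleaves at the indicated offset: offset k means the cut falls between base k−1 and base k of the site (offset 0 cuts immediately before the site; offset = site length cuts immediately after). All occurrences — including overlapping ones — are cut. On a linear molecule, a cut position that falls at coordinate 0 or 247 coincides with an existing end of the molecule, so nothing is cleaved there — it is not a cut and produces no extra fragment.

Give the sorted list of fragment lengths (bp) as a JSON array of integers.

[1,15,23,64,144]

Site scan:
  RvuI (AATA, off=2): starts [13, 36] → cuts [15, 38]
  AzqI (GGGG, off=1): starts [181, 182] → cuts [182, 183]
  DwuVI (AAGCATAA, off=2): no sites
  NpsII (AGGGACT, off=0): no sites
  CdoV (GCGTCA, off=5): no sites

Pooled cuts: [15, 38, 182, 183]

Fragment lengths:
  [0,15): 15 bp
  [15,38): 23 bp
  [38,182): 144 bp
  [182,183): 1 bp
  [183,247): 64 bp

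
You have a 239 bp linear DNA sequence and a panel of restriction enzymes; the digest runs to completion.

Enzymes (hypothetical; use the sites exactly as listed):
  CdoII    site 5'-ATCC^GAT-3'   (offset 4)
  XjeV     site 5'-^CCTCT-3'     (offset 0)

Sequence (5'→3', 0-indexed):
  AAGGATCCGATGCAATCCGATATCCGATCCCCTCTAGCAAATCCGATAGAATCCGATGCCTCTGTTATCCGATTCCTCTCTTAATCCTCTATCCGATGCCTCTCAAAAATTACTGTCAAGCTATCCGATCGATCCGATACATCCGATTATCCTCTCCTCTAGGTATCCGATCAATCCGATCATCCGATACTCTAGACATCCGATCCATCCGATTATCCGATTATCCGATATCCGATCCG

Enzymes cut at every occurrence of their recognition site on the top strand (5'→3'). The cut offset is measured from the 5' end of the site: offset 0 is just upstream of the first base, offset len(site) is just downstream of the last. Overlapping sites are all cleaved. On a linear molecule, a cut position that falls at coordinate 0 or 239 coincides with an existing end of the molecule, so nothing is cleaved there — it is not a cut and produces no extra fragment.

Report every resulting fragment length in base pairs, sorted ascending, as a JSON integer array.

[4,4,4,5,5,6,6,7,7,8,8,8,8,9,9,9,9,9,10,10,11,12,13,14,16,28]

Site scan:
  CdoII (ATCCGAT, off=4): starts [4, 14, 21, 40, 50, 66, 90, 122, 131, 140, 164, 173, 181, 197, 206, 214, 222, 229] → cuts [8, 18, 25, 44, 54, 70, 94, 126, 135, 144, 168, 177, 185, 201, 210, 218, 226, 233]
  XjeV (CCTCT, off=0): starts [30, 58, 74, 85, 98, 150, 155] → cuts [30, 58, 74, 85, 98, 150, 155]

Pooled cuts: [8, 18, 25, 30, 44, 54, 58, 70, 74, 85, 94, 98, 126, 135, 144, 150, 155, 168, 177, 185, 201, 210, 218, 226, 233]

Fragments:
  [0,8): 8 bp
  [8,18): 10 bp
  [18,25): 7 bp
  [25,30): 5 bp
  [30,44): 14 bp
  [44,54): 10 bp
  [54,58): 4 bp
  [58,70): 12 bp
  [70,74): 4 bp
  [74,85): 11 bp
  [85,94): 9 bp
  [94,98): 4 bp
  [98,126): 28 bp
  [126,135): 9 bp
  [135,144): 9 bp
  [144,150): 6 bp
  [150,155): 5 bp
  [155,168): 13 bp
  [168,177): 9 bp
  [177,185): 8 bp
  [185,201): 16 bp
  [201,210): 9 bp
  [210,218): 8 bp
  [218,226): 8 bp
  [226,233): 7 bp
  [233,239): 6 bp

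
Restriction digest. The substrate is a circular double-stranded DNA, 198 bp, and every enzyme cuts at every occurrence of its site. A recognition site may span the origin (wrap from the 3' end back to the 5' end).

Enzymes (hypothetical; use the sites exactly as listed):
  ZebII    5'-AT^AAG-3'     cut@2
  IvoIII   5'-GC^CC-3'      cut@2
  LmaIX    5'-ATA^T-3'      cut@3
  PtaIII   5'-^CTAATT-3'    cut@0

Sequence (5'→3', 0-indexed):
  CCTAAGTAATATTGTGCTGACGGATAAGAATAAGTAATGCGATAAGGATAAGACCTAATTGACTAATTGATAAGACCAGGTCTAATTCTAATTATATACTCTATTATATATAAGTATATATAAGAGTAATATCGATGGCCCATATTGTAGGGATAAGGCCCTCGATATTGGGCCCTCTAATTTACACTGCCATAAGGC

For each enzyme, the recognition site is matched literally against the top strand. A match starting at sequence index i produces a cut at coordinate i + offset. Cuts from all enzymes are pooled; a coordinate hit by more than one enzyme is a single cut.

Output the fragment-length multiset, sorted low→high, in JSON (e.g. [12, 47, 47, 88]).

Scan for sites:
  ZebII (ATAAG, off=2): starts [23, 29, 41, 47, 69, 109, 119, 152, 191] → cuts [25, 31, 43, 49, 71, 111, 121, 154, 193]
  IvoIII (GCCC, off=2): starts [137, 157, 171, 196] → cuts [0, 139, 159, 173]
  LmaIX (ATAT, off=3): starts [8, 93, 105, 107, 115, 117, 128, 141, 164] → cuts [11, 96, 108, 110, 118, 120, 131, 144, 167]
  PtaIII (CTAATT, off=0): starts [54, 62, 81, 87, 176] → cuts [54, 62, 81, 87, 176]

Pooled cuts: [0, 11, 25, 31, 43, 49, 54, 62, 71, 81, 87, 96, 108, 110, 111, 118, 120, 121, 131, 139, 144, 154, 159, 167, 173, 176, 193]

Fragment lengths:
  0→11: 11 bp
  11→25: 14 bp
  25→31: 6 bp
  31→43: 12 bp
  43→49: 6 bp
  49→54: 5 bp
  54→62: 8 bp
  62→71: 9 bp
  71→81: 10 bp
  81→87: 6 bp
  87→96: 9 bp
  96→108: 12 bp
  108→110: 2 bp
  110→111: 1 bp
  111→118: 7 bp
  118→120: 2 bp
  120→121: 1 bp
  121→131: 10 bp
  131→139: 8 bp
  139→144: 5 bp
  144→154: 10 bp
  154→159: 5 bp
  159→167: 8 bp
  167→173: 6 bp
  173→176: 3 bp
  176→193: 17 bp
  193→0 (wrap): 198-193+0 = 5 bp

[1,1,2,2,3,5,5,5,5,6,6,6,6,7,8,8,8,9,9,10,10,10,11,12,12,14,17]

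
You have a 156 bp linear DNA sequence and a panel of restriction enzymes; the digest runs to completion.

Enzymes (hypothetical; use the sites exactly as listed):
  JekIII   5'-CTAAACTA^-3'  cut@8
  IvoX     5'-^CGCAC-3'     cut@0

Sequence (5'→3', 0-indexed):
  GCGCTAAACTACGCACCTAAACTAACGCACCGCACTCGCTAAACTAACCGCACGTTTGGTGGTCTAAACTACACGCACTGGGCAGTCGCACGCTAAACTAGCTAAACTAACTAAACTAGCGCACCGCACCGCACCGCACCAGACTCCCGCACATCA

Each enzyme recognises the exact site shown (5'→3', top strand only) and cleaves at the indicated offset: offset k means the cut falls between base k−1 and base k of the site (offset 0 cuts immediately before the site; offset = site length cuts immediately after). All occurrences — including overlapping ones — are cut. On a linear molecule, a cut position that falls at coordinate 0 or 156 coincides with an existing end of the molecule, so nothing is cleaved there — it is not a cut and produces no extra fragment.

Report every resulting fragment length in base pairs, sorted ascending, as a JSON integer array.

Per-enzyme occurrences:
  JekIII CTAAACTA/8: at [3, 16, 38, 63, 92, 101, 110] ⇒ [11, 24, 46, 71, 100, 109, 118]
  IvoX CGCAC/0: at [11, 25, 30, 48, 73, 86, 119, 124, 129, 134, 147] ⇒ [11, 25, 30, 48, 73, 86, 119, 124, 129, 134, 147]

All cut coordinates (distinct, sorted): [11, 24, 25, 30, 46, 48, 71, 73, 86, 100, 109, 118, 119, 124, 129, 134, 147]

Fragment lengths:
  [0,11): 11 bp
  [11,24): 13 bp
  [24,25): 1 bp
  [25,30): 5 bp
  [30,46): 16 bp
  [46,48): 2 bp
  [48,71): 23 bp
  [71,73): 2 bp
  [73,86): 13 bp
  [86,100): 14 bp
  [100,109): 9 bp
  [109,118): 9 bp
  [118,119): 1 bp
  [119,124): 5 bp
  [124,129): 5 bp
  [129,134): 5 bp
  [134,147): 13 bp
  [147,156): 9 bp

[1,1,2,2,5,5,5,5,9,9,9,11,13,13,13,14,16,23]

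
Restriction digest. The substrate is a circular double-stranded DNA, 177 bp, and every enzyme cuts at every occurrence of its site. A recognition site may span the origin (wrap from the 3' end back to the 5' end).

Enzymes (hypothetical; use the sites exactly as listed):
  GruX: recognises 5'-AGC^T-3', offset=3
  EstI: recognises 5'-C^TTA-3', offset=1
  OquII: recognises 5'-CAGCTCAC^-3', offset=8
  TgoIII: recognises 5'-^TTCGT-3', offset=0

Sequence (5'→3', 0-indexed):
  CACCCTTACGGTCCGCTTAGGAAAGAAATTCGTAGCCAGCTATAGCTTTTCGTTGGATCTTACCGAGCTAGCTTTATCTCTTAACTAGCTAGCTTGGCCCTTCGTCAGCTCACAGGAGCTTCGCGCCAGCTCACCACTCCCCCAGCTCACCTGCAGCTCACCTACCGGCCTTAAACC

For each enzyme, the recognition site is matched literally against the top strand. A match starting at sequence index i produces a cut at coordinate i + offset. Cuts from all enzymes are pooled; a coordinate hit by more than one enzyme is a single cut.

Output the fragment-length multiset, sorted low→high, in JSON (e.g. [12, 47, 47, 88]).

Scan for sites:
  GruX (AGCT, off=3): starts [37, 43, 65, 69, 86, 90, 106, 116, 127, 143, 154] → cuts [40, 46, 68, 72, 89, 93, 109, 119, 130, 146, 157]
  EstI (CTTA, off=1): starts [4, 15, 58, 79, 169] → cuts [5, 16, 59, 80, 170]
  OquII (CAGCTCAC, off=8): starts [105, 126, 142, 153] → cuts [113, 134, 150, 161]
  TgoIII (TTCGT, off=0): starts [28, 48, 100] → cuts [28, 48, 100]

Pooled cuts: [5, 16, 28, 40, 46, 48, 59, 68, 72, 80, 89, 93, 100, 109, 113, 119, 130, 134, 146, 150, 157, 161, 170]

Fragment lengths:
  5→16: 11 bp
  16→28: 12 bp
  28→40: 12 bp
  40→46: 6 bp
  46→48: 2 bp
  48→59: 11 bp
  59→68: 9 bp
  68→72: 4 bp
  72→80: 8 bp
  80→89: 9 bp
  89→93: 4 bp
  93→100: 7 bp
  100→109: 9 bp
  109→113: 4 bp
  113→119: 6 bp
  119→130: 11 bp
  130→134: 4 bp
  134→146: 12 bp
  146→150: 4 bp
  150→157: 7 bp
  157→161: 4 bp
  161→170: 9 bp
  170→5 (wrap): 177-170+5 = 12 bp

[2,4,4,4,4,4,4,6,6,7,7,8,9,9,9,9,11,11,11,12,12,12,12]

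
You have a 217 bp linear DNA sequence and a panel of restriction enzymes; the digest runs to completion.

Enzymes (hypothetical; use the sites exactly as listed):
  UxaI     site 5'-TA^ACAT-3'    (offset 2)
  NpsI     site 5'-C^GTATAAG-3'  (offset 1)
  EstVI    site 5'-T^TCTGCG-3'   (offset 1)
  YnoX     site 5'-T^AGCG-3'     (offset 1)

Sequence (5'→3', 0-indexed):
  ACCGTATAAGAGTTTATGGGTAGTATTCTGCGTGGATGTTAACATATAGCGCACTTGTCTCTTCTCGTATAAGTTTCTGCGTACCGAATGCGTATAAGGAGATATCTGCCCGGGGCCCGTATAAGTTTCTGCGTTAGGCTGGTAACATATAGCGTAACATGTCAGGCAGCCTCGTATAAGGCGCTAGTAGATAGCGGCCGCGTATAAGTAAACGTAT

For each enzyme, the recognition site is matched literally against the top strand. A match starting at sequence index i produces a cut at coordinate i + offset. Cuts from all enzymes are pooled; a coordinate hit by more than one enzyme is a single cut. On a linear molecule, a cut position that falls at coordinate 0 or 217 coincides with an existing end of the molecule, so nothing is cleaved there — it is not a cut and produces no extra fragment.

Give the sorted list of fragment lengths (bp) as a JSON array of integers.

[3,6,6,6,9,9,9,15,16,16,17,17,19,19,23,27]

Scan for sites:
  UxaI (TAACAT, off=2): starts [39, 142, 154] → cuts [41, 144, 156]
  NpsI (CGTATAAG, off=1): starts [2, 65, 90, 117, 172, 200] → cuts [3, 66, 91, 118, 173, 201]
  EstVI (TTCTGCG, off=1): starts [25, 74, 126] → cuts [26, 75, 127]
  YnoX (TAGCG, off=1): starts [46, 149, 191] → cuts [47, 150, 192]

All cut coordinates (distinct, sorted): [3, 26, 41, 47, 66, 75, 91, 118, 127, 144, 150, 156, 173, 192, 201]

Fragment lengths:
  [0,3): 3 bp
  [3,26): 23 bp
  [26,41): 15 bp
  [41,47): 6 bp
  [47,66): 19 bp
  [66,75): 9 bp
  [75,91): 16 bp
  [91,118): 27 bp
  [118,127): 9 bp
  [127,144): 17 bp
  [144,150): 6 bp
  [150,156): 6 bp
  [156,173): 17 bp
  [173,192): 19 bp
  [192,201): 9 bp
  [201,217): 16 bp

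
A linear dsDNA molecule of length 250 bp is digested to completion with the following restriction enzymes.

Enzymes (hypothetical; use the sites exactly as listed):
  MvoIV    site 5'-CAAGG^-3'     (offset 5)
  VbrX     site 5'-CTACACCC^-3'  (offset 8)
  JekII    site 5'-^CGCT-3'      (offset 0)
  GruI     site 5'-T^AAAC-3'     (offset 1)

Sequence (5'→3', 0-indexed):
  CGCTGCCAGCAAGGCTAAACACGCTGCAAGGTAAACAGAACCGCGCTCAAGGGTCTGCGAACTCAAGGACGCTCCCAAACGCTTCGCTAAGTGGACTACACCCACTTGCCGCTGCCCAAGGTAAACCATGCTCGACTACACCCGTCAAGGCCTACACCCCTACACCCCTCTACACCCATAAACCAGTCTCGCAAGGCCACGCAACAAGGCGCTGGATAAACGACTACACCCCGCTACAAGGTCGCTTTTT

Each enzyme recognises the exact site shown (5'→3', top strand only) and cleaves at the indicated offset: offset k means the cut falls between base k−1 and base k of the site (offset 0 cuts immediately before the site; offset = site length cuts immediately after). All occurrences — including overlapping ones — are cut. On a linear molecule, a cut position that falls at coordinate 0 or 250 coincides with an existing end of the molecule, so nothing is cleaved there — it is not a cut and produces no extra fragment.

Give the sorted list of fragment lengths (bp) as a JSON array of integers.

[1,1,1,1,2,2,5,5,6,7,8,8,8,9,9,10,10,10,10,11,12,13,14,14,16,17,19,21]

Scan for sites:
  MvoIV (CAAGG, off=5): starts [9, 26, 47, 63, 116, 145, 191, 204, 236] → cuts [14, 31, 52, 68, 121, 150, 196, 209, 241]
  VbrX (CTACACCC, off=8): starts [95, 135, 151, 159, 169, 223] → cuts [103, 143, 159, 167, 177, 231]
  JekII (CGCT, off=0): starts [0, 21, 43, 69, 79, 84, 109, 209, 231, 242] → cuts [21, 43, 69, 79, 84, 109, 209, 231, 242] (position 0 is a terminus of the linear molecule — no cut)
  GruI (TAAAC, off=1): starts [15, 31, 121, 178, 216] → cuts [16, 32, 122, 179, 217]

Pooled cuts: [14, 16, 21, 31, 32, 43, 52, 68, 69, 79, 84, 103, 109, 121, 122, 143, 150, 159, 167, 177, 179, 196, 209, 217, 231, 241, 242]

Fragments:
  [0,14): 14 bp
  [14,16): 2 bp
  [16,21): 5 bp
  [21,31): 10 bp
  [31,32): 1 bp
  [32,43): 11 bp
  [43,52): 9 bp
  [52,68): 16 bp
  [68,69): 1 bp
  [69,79): 10 bp
  [79,84): 5 bp
  [84,103): 19 bp
  [103,109): 6 bp
  [109,121): 12 bp
  [121,122): 1 bp
  [122,143): 21 bp
  [143,150): 7 bp
  [150,159): 9 bp
  [159,167): 8 bp
  [167,177): 10 bp
  [177,179): 2 bp
  [179,196): 17 bp
  [196,209): 13 bp
  [209,217): 8 bp
  [217,231): 14 bp
  [231,241): 10 bp
  [241,242): 1 bp
  [242,250): 8 bp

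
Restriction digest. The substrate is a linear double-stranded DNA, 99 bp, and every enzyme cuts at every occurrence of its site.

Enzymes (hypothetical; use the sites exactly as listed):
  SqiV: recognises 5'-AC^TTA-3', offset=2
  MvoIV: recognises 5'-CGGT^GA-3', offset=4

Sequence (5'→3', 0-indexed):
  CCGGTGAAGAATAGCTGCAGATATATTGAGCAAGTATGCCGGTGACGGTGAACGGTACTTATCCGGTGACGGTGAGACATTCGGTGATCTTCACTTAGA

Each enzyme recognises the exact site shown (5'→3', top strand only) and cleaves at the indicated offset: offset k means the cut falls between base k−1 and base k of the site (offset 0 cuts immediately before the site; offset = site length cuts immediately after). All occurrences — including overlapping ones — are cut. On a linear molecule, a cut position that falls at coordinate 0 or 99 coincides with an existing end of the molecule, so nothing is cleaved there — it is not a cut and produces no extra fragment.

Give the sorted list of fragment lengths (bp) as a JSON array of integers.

[5,5,6,6,9,9,9,12,38]

Per-enzyme occurrences:
  SqiV (ACTTA, off=2): starts [56, 92] → cuts [58, 94]
  MvoIV (CGGTGA, off=4): starts [1, 39, 45, 63, 69, 81] → cuts [5, 43, 49, 67, 73, 85]

Pooled cuts: [5, 43, 49, 58, 67, 73, 85, 94]

Fragments:
  [0,5): 5 bp
  [5,43): 38 bp
  [43,49): 6 bp
  [49,58): 9 bp
  [58,67): 9 bp
  [67,73): 6 bp
  [73,85): 12 bp
  [85,94): 9 bp
  [94,99): 5 bp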